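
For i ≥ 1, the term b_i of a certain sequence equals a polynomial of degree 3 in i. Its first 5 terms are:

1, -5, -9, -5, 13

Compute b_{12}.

1035

1st diffs: -6, -4, 4, 18.
2nd diffs: 2, 8, 14.
3rd diffs: 6, 6 (constant).
Newton forward-difference form: b_i = 1 + (-6)·C(i-1,1) + 2·C(i-1,2) + 6·C(i-1,3).
At i = 12: i-1 = 11, so b_{12} = 1 - 66 + 110 + 990 = 1035.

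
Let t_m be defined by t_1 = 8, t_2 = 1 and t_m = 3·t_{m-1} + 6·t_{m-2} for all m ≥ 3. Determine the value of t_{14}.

Step forward from the initial values:
t_3 = 51; t_4 = 159; t_5 = 783; …; t_{11} = 5323887; t_{12} = 23276727; t_{13} = 101773503; t_{14} = 444980871.

444980871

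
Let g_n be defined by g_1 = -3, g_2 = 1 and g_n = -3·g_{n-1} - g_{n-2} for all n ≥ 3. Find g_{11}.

Applying the relation repeatedly:
g_3 = 0, g_4 = -1, g_5 = 3, g_6 = -8, g_7 = 21, g_8 = -55, g_9 = 144, g_{10} = -377, g_{11} = 987.

987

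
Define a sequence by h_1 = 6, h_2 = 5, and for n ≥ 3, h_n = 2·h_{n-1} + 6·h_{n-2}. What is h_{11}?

1166560

Compute successive terms:
h_3 = 46; h_4 = 122; h_5 = 520; h_6 = 1772; h_7 = 6664; h_8 = 23960; h_9 = 87904; h_{10} = 319568; h_{11} = 1166560.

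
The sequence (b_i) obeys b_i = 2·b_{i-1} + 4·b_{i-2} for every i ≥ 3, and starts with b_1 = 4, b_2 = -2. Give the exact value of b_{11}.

82944

b_3 = 12;  b_4 = 16;  b_5 = 80;  b_6 = 224;  b_7 = 768;  b_8 = 2432;  b_9 = 7936;  b_{10} = 25600;  b_{11} = 82944.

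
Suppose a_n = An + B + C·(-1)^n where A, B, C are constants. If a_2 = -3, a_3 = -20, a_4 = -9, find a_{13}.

-50

Plug in n = 2, 3, 4: 2A + B + C = -3; 3A + B - C = -20; 4A + B + C = -9.
Subtracting the first from the second: A - 2C = -17.
Subtracting the second from the third: A + 2C = 11.
Solving: C = 7, A = -3, then B = -4.
Hence a_{13} = -3·13 + (-4) + 7·(-1) = -50.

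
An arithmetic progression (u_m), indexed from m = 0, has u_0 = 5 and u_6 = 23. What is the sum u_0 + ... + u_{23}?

Common difference d = (23 - 5) / (6 - 0) = 3.
u_m = 5 + (m - 0)·3.
u_{23} = 74; S = 24·(5 + 74)/2 = 948.

948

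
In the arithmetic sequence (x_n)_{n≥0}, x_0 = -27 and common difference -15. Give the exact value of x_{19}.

-312

x_n = -27 + (n - 0)·(-15).
x_{19} = -27 + 19·(-15) = -312.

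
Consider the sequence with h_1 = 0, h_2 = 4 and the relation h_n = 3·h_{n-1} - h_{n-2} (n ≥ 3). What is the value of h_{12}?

70844

Step forward from the initial values:
h_3 = 12, h_4 = 32, h_5 = 84, h_6 = 220, h_7 = 576, h_8 = 1508, h_9 = 3948, h_{10} = 10336, h_{11} = 27060, h_{12} = 70844.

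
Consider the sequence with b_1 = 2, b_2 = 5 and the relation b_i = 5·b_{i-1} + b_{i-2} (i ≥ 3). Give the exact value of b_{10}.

2744420

Applying the relation repeatedly:
b_3 = 27; b_4 = 140; b_5 = 727; b_6 = 3775; b_7 = 19602; b_8 = 101785; b_9 = 528527; b_{10} = 2744420.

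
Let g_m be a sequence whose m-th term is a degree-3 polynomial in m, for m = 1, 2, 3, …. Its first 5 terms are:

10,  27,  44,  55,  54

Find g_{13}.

-1106

1st diffs: 17, 17, 11, -1.
2nd diffs: 0, -6, -12.
3rd diffs: -6, -6 (constant).
Newton forward-difference form: g_m = 10 + 17·C(m-1,1) + (-6)·C(m-1,3).
At m = 13: m-1 = 12, so g_{13} = 10 + 204 - 1320 = -1106.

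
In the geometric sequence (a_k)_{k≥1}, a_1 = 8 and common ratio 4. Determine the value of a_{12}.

33554432

a_k = 8·4^(k-1).
a_{12} = 8·4^11 = 33554432.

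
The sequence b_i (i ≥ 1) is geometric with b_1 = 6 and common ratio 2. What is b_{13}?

24576

b_i = 6·2^(i-1).
b_{13} = 6·2^12 = 24576.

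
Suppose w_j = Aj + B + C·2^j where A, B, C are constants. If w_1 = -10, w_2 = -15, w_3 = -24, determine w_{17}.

Plug in j = 1, 2, 3: A + B + 2C = -10; 2A + B + 4C = -15; 3A + B + 8C = -24.
Subtracting the first from the second: A + 2C = -5.
Subtracting the second from the third: A + 4C = -9.
Solving: C = -2, A = -1, then B = -5.
So w_j = -1·j + (-5) + (-2)·2^j; at j=17 this is -262166.

-262166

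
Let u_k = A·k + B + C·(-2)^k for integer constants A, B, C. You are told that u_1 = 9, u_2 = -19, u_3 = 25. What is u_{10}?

The three given values yield: A + B - 2C = 9; 2A + B + 4C = -19; 3A + B - 8C = 25.
Subtracting the first from the second: A + 6C = -28.
Subtracting the second from the third: A - 12C = 44.
Solving: C = -4, A = -4, then B = 5.
Hence u_{10} = -4·10 + 5 + (-4)·1024 = -4131.

-4131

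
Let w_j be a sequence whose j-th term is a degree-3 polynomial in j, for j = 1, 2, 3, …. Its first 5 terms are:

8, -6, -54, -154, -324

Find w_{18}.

-17094

1st diffs: -14, -48, -100, -170.
2nd diffs: -34, -52, -70.
3rd diffs: -18, -18 (constant).
Newton forward-difference form: w_j = 8 + (-14)·C(j-1,1) + (-34)·C(j-1,2) + (-18)·C(j-1,3).
At j = 18: j-1 = 17, so w_{18} = 8 - 238 - 4624 - 12240 = -17094.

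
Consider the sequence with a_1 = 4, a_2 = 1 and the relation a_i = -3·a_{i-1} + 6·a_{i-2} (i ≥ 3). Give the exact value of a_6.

-1233

Compute successive terms:
a_3 = 21; a_4 = -57; a_5 = 297; a_6 = -1233.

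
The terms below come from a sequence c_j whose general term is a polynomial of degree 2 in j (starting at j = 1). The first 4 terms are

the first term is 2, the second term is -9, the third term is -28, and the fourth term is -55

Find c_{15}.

-880

1st diffs: -11, -19, -27.
2nd diffs: -8, -8 (constant).
Newton forward-difference form: c_j = 2 + (-11)·C(j-1,1) + (-8)·C(j-1,2).
At j = 15: j-1 = 14, so c_{15} = 2 - 154 - 728 = -880.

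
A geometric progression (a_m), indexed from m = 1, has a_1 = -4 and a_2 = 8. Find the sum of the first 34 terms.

22906492244

Common ratio r = -2.
a_m = (-4)·(-2)^(m-1).
S = (-4)·((-2)^34 - 1)/(-2 - 1) = (-4)·(17179869184 - 1)/(-3) = 22906492244.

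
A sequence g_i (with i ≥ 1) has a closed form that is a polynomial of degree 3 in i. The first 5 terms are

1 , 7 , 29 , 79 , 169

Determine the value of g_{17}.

1st diffs: 6, 22, 50, 90.
2nd diffs: 16, 28, 40.
3rd diffs: 12, 12 (constant).
So g_i = 2i^3 - 4i^2 + 4i - 1.
Evaluating at i = 17 gives g_{17} = 8737.

8737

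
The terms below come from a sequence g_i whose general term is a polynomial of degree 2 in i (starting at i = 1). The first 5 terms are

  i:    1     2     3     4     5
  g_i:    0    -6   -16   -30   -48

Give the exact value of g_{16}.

1st diffs: -6, -10, -14, -18.
2nd diffs: -4, -4, -4 (constant).
Newton forward-difference form: g_i = (-6)·C(i-1,1) + (-4)·C(i-1,2).
At i = 16: i-1 = 15, so g_{16} = -90 - 420 = -510.

-510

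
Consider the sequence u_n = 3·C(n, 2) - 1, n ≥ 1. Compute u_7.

C(7, 2) = 21, so u_7 = 62.

62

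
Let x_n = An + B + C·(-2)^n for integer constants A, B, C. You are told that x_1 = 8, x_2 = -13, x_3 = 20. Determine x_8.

-787

Write the equations: A + B - 2C = 8; 2A + B + 4C = -13; 3A + B - 8C = 20.
Subtracting the first from the second: A + 6C = -21.
Subtracting the second from the third: A - 12C = 33.
Solving: C = -3, A = -3, then B = 5.
Hence x_8 = -3·8 + 5 + (-3)·256 = -787.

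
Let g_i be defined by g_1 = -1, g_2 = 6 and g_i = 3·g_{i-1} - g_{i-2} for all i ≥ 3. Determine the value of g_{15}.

Iterate the recurrence:
g_3 = 19; g_4 = 51; g_5 = 134; …; g_{12} = 113031; g_{13} = 295919; g_{14} = 774726; g_{15} = 2028259.

2028259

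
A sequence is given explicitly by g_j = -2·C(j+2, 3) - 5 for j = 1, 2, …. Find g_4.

C(6, 3) = 20, so g_4 = -45.

-45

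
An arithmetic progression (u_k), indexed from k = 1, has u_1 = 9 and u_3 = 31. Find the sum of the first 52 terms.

15054

Common difference d = (31 - 9) / (3 - 1) = 11.
u_k = 9 + (k - 1)·11.
u_{52} = 570; S = 52·(9 + 570)/2 = 15054.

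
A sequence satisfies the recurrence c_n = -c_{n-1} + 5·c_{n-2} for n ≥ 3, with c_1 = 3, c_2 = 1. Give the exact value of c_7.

519

Compute successive terms:
c_3 = 14  c_4 = -9  c_5 = 79  c_6 = -124  c_7 = 519.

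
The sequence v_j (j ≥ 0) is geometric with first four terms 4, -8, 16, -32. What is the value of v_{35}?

-137438953472

Common ratio r = -2.
v_j = 4·(-2)^(j-0).
v_{35} = 4·(-2)^35 = -137438953472.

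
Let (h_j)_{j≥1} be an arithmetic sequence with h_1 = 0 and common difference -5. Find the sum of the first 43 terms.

-4515

h_j = 0 + (j - 1)·(-5).
h_{43} = -210; S = 43·(0 + (-210))/2 = -4515.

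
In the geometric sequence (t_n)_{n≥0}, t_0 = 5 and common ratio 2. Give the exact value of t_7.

t_n = 5·2^(n-0).
t_7 = 5·2^7 = 640.

640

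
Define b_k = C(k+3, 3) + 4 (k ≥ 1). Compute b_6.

88

C(9, 3) = 84, so b_6 = 88.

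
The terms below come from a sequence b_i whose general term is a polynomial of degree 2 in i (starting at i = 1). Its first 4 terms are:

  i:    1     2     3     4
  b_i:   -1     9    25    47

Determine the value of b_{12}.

439

1st diffs: 10, 16, 22.
2nd diffs: 6, 6 (constant).
Newton forward-difference form: b_i = -1 + 10·C(i-1,1) + 6·C(i-1,2).
At i = 12: i-1 = 11, so b_{12} = -1 + 110 + 330 = 439.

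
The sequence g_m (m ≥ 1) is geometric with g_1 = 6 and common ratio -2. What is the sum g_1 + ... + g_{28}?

-536870910

g_m = 6·(-2)^(m-1).
S = 6·((-2)^28 - 1)/(-2 - 1) = 6·(268435456 - 1)/(-3) = -536870910.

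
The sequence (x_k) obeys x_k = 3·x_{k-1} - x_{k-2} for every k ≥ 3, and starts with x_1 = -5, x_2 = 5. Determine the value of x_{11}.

46745

Compute successive terms:
x_3 = 20  x_4 = 55  x_5 = 145  x_6 = 380  x_7 = 995  x_8 = 2605  x_9 = 6820  x_{10} = 17855  x_{11} = 46745.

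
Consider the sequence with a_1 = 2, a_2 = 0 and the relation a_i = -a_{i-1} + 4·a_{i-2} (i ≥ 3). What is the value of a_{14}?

Compute successive terms:
a_3 = 8  a_4 = -8  a_5 = 40  …  a_{11} = 9320  a_{12} = -23432  a_{13} = 60712  a_{14} = -154440.

-154440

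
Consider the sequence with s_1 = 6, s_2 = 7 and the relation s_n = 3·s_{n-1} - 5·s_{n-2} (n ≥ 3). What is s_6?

Step forward from the initial values:
s_3 = -9; s_4 = -62; s_5 = -141; s_6 = -113.

-113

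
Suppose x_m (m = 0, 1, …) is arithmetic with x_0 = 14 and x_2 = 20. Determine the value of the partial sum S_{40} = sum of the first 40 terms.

Common difference d = (20 - 14) / (2 - 0) = 3.
x_m = 14 + (m - 0)·3.
x_{39} = 131; S = 40·(14 + 131)/2 = 2900.

2900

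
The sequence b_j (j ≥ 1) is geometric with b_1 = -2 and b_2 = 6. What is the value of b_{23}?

-62762119218

Common ratio r = -3.
b_j = (-2)·(-3)^(j-1).
b_{23} = (-2)·(-3)^22 = -62762119218.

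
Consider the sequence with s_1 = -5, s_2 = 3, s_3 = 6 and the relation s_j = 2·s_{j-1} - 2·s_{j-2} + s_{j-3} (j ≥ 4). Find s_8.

3

Applying the relation repeatedly:
s_4 = 1, s_5 = -7, s_6 = -10, s_7 = -5, s_8 = 3.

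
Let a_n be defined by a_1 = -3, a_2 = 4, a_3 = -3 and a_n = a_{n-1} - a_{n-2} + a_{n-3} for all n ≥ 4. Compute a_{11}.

Step forward from the initial values:
a_4 = -10, a_5 = -3, a_6 = 4, a_7 = -3, a_8 = -10, a_9 = -3, a_{10} = 4, a_{11} = -3.

-3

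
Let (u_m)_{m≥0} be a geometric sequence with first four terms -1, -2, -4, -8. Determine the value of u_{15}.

-32768

Common ratio r = 2.
u_m = (-1)·2^(m-0).
u_{15} = (-1)·2^15 = -32768.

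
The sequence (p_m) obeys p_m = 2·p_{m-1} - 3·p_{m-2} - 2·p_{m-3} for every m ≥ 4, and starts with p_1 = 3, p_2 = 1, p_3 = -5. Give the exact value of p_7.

147

Iterate the recurrence:
p_4 = -19; p_5 = -25; p_6 = 17; p_7 = 147.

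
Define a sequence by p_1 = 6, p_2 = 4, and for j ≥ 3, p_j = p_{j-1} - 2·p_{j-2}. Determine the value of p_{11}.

Applying the relation repeatedly:
p_3 = -8; p_4 = -16; p_5 = 0; p_6 = 32; p_7 = 32; p_8 = -32; p_9 = -96; p_{10} = -32; p_{11} = 160.

160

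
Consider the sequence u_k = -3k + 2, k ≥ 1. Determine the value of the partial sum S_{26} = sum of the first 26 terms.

Over k = 1..26: Σk = 351.
Total = (-3)·351 + (2)·26 = -1001.

-1001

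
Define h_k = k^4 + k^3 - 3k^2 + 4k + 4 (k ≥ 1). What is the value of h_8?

4452

h_8 = 1·8^4 + 1·8^3 - 3·8^2 + 4·8 + 4 = 4452.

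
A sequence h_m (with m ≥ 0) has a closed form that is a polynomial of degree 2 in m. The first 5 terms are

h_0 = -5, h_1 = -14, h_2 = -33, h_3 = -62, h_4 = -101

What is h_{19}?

1st diffs: -9, -19, -29, -39.
2nd diffs: -10, -10, -10 (constant).
Newton forward-difference form: h_m = -5 + (-9)·C(m,1) + (-10)·C(m,2).
At m = 19: m = 19, so h_{19} = -5 - 171 - 1710 = -1886.

-1886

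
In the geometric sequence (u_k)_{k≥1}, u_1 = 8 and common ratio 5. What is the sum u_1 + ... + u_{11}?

u_k = 8·5^(k-1).
S = 8·(5^11 - 1)/(5 - 1) = 8·(48828125 - 1)/(4) = 97656248.

97656248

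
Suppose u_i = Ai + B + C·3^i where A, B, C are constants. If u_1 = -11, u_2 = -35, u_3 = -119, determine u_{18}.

Write the equations: A + B + 3C = -11; 2A + B + 9C = -35; 3A + B + 27C = -119.
Subtracting the first from the second: A + 6C = -24.
Subtracting the second from the third: A + 18C = -84.
Solving: C = -5, A = 6, then B = -2.
Hence u_{18} = 6·18 + (-2) + (-5)·387420489 = -1937102339.

-1937102339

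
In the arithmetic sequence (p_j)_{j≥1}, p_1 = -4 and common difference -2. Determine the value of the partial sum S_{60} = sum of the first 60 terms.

p_j = -4 + (j - 1)·(-2).
p_{60} = -122; S = 60·(-4 + (-122))/2 = -3780.

-3780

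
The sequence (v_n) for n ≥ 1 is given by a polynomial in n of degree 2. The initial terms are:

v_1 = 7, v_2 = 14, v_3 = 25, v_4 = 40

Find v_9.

1st diffs: 7, 11, 15.
2nd diffs: 4, 4 (constant).
Newton forward-difference form: v_n = 7 + 7·C(n-1,1) + 4·C(n-1,2).
At n = 9: n-1 = 8, so v_9 = 7 + 56 + 112 = 175.

175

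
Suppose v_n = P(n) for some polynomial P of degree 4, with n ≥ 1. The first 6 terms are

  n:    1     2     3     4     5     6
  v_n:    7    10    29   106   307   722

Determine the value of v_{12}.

15770

1st diffs: 3, 19, 77, 201, 415.
2nd diffs: 16, 58, 124, 214.
3rd diffs: 42, 66, 90.
4th diffs: 24, 24 (constant).
Newton forward-difference form: v_n = 7 + 3·C(n-1,1) + 16·C(n-1,2) + 42·C(n-1,3) + 24·C(n-1,4).
At n = 12: n-1 = 11, so v_{12} = 7 + 33 + 880 + 6930 + 7920 = 15770.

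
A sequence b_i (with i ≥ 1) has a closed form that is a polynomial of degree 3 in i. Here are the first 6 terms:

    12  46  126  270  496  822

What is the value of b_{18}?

19086

1st diffs: 34, 80, 144, 226, 326.
2nd diffs: 46, 64, 82, 100.
3rd diffs: 18, 18, 18 (constant).
So b_i = 3i^3 + 5i^2 - 2i + 6.
Evaluating at i = 18 gives b_{18} = 19086.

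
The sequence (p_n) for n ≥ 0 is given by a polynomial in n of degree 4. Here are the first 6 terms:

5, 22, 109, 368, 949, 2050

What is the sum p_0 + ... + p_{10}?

1st diffs: 17, 87, 259, 581, 1101.
2nd diffs: 70, 172, 322, 520.
3rd diffs: 102, 150, 198.
4th diffs: 48, 48 (constant).
Newton forward-difference form: p_n = 5 + 17·C(n,1) + 70·C(n,2) + 102·C(n,3) + 48·C(n,4).
Continuing: …, 3917, 6844, 11173, 17294, …, p_{10} = 25645.
Summing n = 0..10 (11 terms) gives 68376.

68376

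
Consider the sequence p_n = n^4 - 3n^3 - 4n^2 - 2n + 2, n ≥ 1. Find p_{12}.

14954

p_{12} = 1·12^4 - 3·12^3 - 4·12^2 - 2·12 + 2 = 14954.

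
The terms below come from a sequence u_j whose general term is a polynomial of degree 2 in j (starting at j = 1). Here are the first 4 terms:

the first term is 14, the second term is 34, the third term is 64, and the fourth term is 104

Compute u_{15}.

1st diffs: 20, 30, 40.
2nd diffs: 10, 10 (constant).
So u_j = 5j^2 + 5j + 4.
Evaluating at j = 15 gives u_{15} = 1204.

1204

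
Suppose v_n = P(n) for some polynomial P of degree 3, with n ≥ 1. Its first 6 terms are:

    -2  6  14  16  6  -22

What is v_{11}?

-642

1st diffs: 8, 8, 2, -10, -28.
2nd diffs: 0, -6, -12, -18.
3rd diffs: -6, -6, -6 (constant).
Newton forward-difference form: v_n = -2 + 8·C(n-1,1) + (-6)·C(n-1,3).
At n = 11: n-1 = 10, so v_{11} = -2 + 80 - 720 = -642.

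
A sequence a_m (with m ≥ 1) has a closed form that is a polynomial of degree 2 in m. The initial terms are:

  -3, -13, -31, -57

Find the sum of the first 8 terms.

-752

1st diffs: -10, -18, -26.
2nd diffs: -8, -8 (constant).
Newton forward-difference form: a_m = -3 + (-10)·C(m-1,1) + (-8)·C(m-1,2).
Continuing: -91, -133, -183, -241.
Summing m = 1..8 (8 terms) gives -752.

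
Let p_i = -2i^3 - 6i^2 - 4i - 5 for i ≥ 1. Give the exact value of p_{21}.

-21257

p_{21} = -2·21^3 - 6·21^2 - 4·21 - 5 = -21257.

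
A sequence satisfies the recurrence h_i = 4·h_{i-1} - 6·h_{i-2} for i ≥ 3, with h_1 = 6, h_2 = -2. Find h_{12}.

12736

Compute successive terms:
h_3 = -44  h_4 = -164  h_5 = -392  h_6 = -584  h_7 = 16  h_8 = 3568  h_9 = 14176  h_{10} = 35296  h_{11} = 56128  h_{12} = 12736.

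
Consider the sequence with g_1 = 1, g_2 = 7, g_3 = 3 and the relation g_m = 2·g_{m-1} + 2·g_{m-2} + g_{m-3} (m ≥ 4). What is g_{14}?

642295

g_4 = 21;  g_5 = 55;  g_6 = 155;  …;  g_{11} = 28303;  g_{12} = 80131;  g_{13} = 226865;  g_{14} = 642295.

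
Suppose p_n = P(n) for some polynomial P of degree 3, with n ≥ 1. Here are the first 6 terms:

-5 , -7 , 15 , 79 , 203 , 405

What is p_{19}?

1st diffs: -2, 22, 64, 124, 202.
2nd diffs: 24, 42, 60, 78.
3rd diffs: 18, 18, 18 (constant).
Newton forward-difference form: p_n = -5 + (-2)·C(n-1,1) + 24·C(n-1,2) + 18·C(n-1,3).
At n = 19: n-1 = 18, so p_{19} = -5 - 36 + 3672 + 14688 = 18319.

18319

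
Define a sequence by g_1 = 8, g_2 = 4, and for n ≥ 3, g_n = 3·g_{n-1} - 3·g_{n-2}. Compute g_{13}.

5832

Compute successive terms:
g_3 = -12; g_4 = -48; g_5 = -108; …; g_{10} = 1296; g_{11} = 2916; g_{12} = 4860; g_{13} = 5832.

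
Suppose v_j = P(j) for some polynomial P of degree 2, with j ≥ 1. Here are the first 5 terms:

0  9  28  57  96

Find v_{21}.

1st diffs: 9, 19, 29, 39.
2nd diffs: 10, 10, 10 (constant).
Newton forward-difference form: v_j = 9·C(j-1,1) + 10·C(j-1,2).
At j = 21: j-1 = 20, so v_{21} = 180 + 1900 = 2080.

2080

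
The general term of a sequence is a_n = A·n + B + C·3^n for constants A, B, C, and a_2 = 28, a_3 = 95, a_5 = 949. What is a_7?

The three given values yield: 2A + B + 9C = 28; 3A + B + 27C = 95; 5A + B + 243C = 949.
Subtracting the first from the second: A + 18C = 67.
Subtracting the second from the third: 2A + 216C = 854.
Solving: C = 4, A = -5, then B = 2.
Therefore a_7 = -35 + 2 + 4·2187 = 8715.

8715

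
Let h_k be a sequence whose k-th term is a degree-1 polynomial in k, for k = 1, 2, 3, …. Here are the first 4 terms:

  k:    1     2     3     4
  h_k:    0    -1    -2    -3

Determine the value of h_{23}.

-22

1st diffs: -1, -1, -1 (constant).
So h_k = -k + 1.
Evaluating at k = 23 gives h_{23} = -22.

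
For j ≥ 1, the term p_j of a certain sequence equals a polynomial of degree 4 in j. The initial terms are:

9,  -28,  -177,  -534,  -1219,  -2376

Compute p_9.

1st diffs: -37, -149, -357, -685, -1157.
2nd diffs: -112, -208, -328, -472.
3rd diffs: -96, -120, -144.
4th diffs: -24, -24 (constant).
Newton forward-difference form: p_j = 9 + (-37)·C(j-1,1) + (-112)·C(j-1,2) + (-96)·C(j-1,3) + (-24)·C(j-1,4).
At j = 9: j-1 = 8, so p_9 = 9 - 296 - 3136 - 5376 - 1680 = -10479.

-10479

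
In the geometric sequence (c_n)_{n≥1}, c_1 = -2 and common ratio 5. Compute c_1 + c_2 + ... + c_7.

-39062

c_n = (-2)·5^(n-1).
S = (-2)·(5^7 - 1)/(5 - 1) = (-2)·(78125 - 1)/(4) = -39062.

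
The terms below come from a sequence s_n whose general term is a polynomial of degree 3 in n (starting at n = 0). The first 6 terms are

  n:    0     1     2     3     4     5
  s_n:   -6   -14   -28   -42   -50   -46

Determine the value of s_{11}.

566

1st diffs: -8, -14, -14, -8, 4.
2nd diffs: -6, 0, 6, 12.
3rd diffs: 6, 6, 6 (constant).
Newton forward-difference form: s_n = -6 + (-8)·C(n,1) + (-6)·C(n,2) + 6·C(n,3).
At n = 11: n = 11, so s_{11} = -6 - 88 - 330 + 990 = 566.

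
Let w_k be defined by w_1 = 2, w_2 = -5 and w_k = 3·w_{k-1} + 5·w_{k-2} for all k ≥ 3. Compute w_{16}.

Step forward from the initial values:
w_3 = -5; w_4 = -40; w_5 = -145; …; w_{13} = -14322670; w_{14} = -60049085; w_{15} = -251760605; w_{16} = -1055527240.

-1055527240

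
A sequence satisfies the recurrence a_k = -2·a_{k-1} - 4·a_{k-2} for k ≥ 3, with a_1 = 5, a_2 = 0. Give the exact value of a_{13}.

Step forward from the initial values:
a_3 = -20  a_4 = 40  a_5 = 0  …  a_{10} = 2560  a_{11} = 0  a_{12} = -10240  a_{13} = 20480.

20480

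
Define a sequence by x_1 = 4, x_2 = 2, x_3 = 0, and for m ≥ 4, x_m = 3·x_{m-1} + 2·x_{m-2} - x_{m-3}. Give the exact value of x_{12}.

-11310

Applying the relation repeatedly:
x_4 = 0, x_5 = -2, x_6 = -6, x_7 = -22, x_8 = -76, x_9 = -266, x_{10} = -928, x_{11} = -3240, x_{12} = -11310.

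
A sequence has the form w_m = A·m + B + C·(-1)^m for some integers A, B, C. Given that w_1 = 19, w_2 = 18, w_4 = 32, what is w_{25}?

187

Write the equations: A + B - C = 19; 2A + B + C = 18; 4A + B + C = 32.
Subtracting the first from the second: A + 2C = -1.
Subtracting the second from the third: 2A = 14.
Solving: C = -4, A = 7, then B = 8.
Hence w_{25} = 7·25 + 8 + (-4)·(-1) = 187.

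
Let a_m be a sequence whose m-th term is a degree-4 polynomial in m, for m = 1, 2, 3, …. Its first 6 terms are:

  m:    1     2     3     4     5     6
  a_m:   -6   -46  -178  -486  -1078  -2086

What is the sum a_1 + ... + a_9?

1st diffs: -40, -132, -308, -592, -1008.
2nd diffs: -92, -176, -284, -416.
3rd diffs: -84, -108, -132.
4th diffs: -24, -24 (constant).
So a_m = -m^4 - 4m^3 + 3m^2 - 6m + 2.
Continuing: -3666, -5998, -9286.
Summing m = 1..9 (9 terms) gives -22830.

-22830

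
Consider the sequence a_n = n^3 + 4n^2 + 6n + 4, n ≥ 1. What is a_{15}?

a_{15} = 1·15^3 + 4·15^2 + 6·15 + 4 = 4369.

4369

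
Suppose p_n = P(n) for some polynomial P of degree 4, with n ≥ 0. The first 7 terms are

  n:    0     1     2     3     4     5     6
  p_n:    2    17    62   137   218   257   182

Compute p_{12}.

1st diffs: 15, 45, 75, 81, 39, -75.
2nd diffs: 30, 30, 6, -42, -114.
3rd diffs: 0, -24, -48, -72.
4th diffs: -24, -24, -24 (constant).
Newton forward-difference form: p_n = 2 + 15·C(n,1) + 30·C(n,2) + (-24)·C(n,4).
At n = 12: n = 12, so p_{12} = 2 + 180 + 1980 - 11880 = -9718.

-9718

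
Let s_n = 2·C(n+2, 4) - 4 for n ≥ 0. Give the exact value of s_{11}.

1426

C(13, 4) = 715, so s_{11} = 1426.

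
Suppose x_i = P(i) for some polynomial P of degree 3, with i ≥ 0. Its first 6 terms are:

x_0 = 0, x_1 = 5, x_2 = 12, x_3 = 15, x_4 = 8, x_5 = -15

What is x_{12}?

1st diffs: 5, 7, 3, -7, -23.
2nd diffs: 2, -4, -10, -16.
3rd diffs: -6, -6, -6 (constant).
Newton forward-difference form: x_i = 5·C(i,1) + 2·C(i,2) + (-6)·C(i,3).
At i = 12: i = 12, so x_{12} = 60 + 132 - 1320 = -1128.

-1128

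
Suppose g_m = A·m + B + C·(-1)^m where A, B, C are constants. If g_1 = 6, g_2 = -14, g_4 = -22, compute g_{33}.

-122

Write the equations: A + B - C = 6; 2A + B + C = -14; 4A + B + C = -22.
Subtracting the first from the second: A + 2C = -20.
Subtracting the second from the third: 2A = -8.
Solving: C = -8, A = -4, then B = 2.
Hence g_{33} = -4·33 + 2 + (-8)·(-1) = -122.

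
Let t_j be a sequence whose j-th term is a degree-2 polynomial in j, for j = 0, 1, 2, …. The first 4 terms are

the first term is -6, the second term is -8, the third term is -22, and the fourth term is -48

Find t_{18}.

1st diffs: -2, -14, -26.
2nd diffs: -12, -12 (constant).
So t_j = -6j^2 + 4j - 6.
Evaluating at j = 18 gives t_{18} = -1878.

-1878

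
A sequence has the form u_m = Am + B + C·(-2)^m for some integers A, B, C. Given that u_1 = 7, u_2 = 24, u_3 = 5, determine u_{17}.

Write the equations: A + B - 2C = 7; 2A + B + 4C = 24; 3A + B - 8C = 5.
Subtracting the first from the second: A + 6C = 17.
Subtracting the second from the third: A - 12C = -19.
Solving: C = 2, A = 5, then B = 6.
Therefore u_{17} = 85 + 6 + 2·(-131072) = -262053.

-262053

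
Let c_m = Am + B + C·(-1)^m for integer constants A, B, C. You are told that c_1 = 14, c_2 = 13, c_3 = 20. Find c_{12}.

Plug in m = 1, 2, 3: A + B - C = 14; 2A + B + C = 13; 3A + B - C = 20.
Subtracting the first from the second: A + 2C = -1.
Subtracting the second from the third: A - 2C = 7.
Solving: C = -2, A = 3, then B = 9.
Hence c_{12} = 3·12 + 9 + (-2)·1 = 43.

43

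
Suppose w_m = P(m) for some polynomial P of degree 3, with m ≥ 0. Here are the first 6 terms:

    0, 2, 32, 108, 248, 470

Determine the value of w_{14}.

1st diffs: 2, 30, 76, 140, 222.
2nd diffs: 28, 46, 64, 82.
3rd diffs: 18, 18, 18 (constant).
Newton forward-difference form: w_m = 2·C(m,1) + 28·C(m,2) + 18·C(m,3).
At m = 14: m = 14, so w_{14} = 28 + 2548 + 6552 = 9128.

9128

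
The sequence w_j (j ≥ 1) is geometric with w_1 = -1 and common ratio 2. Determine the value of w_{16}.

w_j = (-1)·2^(j-1).
w_{16} = (-1)·2^15 = -32768.

-32768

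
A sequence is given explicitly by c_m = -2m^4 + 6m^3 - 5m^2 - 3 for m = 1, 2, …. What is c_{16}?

c_{16} = -2·16^4 + 6·16^3 - 5·16^2 - 3 = -107779.

-107779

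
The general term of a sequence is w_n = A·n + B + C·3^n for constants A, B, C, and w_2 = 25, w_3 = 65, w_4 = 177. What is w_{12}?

The three given values yield: 2A + B + 9C = 25; 3A + B + 27C = 65; 4A + B + 81C = 177.
Subtracting the first from the second: A + 18C = 40.
Subtracting the second from the third: A + 54C = 112.
Solving: C = 2, A = 4, then B = -1.
Therefore w_{12} = 48 + (-1) + 2·531441 = 1062929.

1062929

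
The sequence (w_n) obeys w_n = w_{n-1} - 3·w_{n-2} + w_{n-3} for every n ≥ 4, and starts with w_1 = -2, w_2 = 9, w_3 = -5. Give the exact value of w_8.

Iterate the recurrence:
w_4 = -34, w_5 = -10, w_6 = 87, w_7 = 83, w_8 = -188.

-188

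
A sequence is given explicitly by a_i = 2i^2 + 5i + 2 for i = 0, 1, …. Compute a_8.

170

a_8 = 2·8^2 + 5·8 + 2 = 170.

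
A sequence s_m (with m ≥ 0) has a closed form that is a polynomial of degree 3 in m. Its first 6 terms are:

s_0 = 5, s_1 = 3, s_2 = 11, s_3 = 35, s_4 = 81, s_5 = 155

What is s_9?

851

1st diffs: -2, 8, 24, 46, 74.
2nd diffs: 10, 16, 22, 28.
3rd diffs: 6, 6, 6 (constant).
Newton forward-difference form: s_m = 5 + (-2)·C(m,1) + 10·C(m,2) + 6·C(m,3).
At m = 9: m = 9, so s_9 = 5 - 18 + 360 + 504 = 851.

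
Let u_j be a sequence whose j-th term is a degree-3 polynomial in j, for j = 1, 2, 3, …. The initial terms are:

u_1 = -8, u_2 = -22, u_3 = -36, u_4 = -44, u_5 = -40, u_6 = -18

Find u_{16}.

1st diffs: -14, -14, -8, 4, 22.
2nd diffs: 0, 6, 12, 18.
3rd diffs: 6, 6, 6 (constant).
Newton forward-difference form: u_j = -8 + (-14)·C(j-1,1) + 6·C(j-1,3).
At j = 16: j-1 = 15, so u_{16} = -8 - 210 + 2730 = 2512.

2512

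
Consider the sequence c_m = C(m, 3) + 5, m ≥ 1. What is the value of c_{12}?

225

C(12, 3) = 220, so c_{12} = 225.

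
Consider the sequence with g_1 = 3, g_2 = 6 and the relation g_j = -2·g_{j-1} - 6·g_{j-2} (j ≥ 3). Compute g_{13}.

Step forward from the initial values:
g_3 = -30  g_4 = 24  g_5 = 132  …  g_{10} = -4512  g_{11} = 38688  g_{12} = -50304  g_{13} = -131520.

-131520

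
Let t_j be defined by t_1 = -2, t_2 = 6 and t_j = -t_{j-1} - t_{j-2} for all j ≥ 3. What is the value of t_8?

6

Iterate the recurrence:
t_3 = -4; t_4 = -2; t_5 = 6; t_6 = -4; t_7 = -2; t_8 = 6.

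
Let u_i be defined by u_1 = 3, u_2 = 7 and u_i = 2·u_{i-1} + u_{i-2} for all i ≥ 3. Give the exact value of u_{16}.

1607521

Iterate the recurrence:
u_3 = 17; u_4 = 41; u_5 = 99; …; u_{13} = 114243; u_{14} = 275807; u_{15} = 665857; u_{16} = 1607521.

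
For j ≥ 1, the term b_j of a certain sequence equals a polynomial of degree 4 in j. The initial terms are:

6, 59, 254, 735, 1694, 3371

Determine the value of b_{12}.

1st diffs: 53, 195, 481, 959, 1677.
2nd diffs: 142, 286, 478, 718.
3rd diffs: 144, 192, 240.
4th diffs: 48, 48 (constant).
Newton forward-difference form: b_j = 6 + 53·C(j-1,1) + 142·C(j-1,2) + 144·C(j-1,3) + 48·C(j-1,4).
At j = 12: j-1 = 11, so b_{12} = 6 + 583 + 7810 + 23760 + 15840 = 47999.

47999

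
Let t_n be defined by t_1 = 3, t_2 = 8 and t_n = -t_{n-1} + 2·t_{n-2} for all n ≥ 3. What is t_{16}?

Step forward from the initial values:
t_3 = -2  t_4 = 18  t_5 = -22  …  t_{13} = -6822  t_{14} = 13658  t_{15} = -27302  t_{16} = 54618.
(Characteristic roots are 1 and -2.)

54618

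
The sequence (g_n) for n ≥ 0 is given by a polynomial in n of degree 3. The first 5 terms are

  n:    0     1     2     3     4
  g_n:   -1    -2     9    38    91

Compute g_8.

1st diffs: -1, 11, 29, 53.
2nd diffs: 12, 18, 24.
3rd diffs: 6, 6 (constant).
Newton forward-difference form: g_n = -1 + (-1)·C(n,1) + 12·C(n,2) + 6·C(n,3).
At n = 8: n = 8, so g_8 = -1 - 8 + 336 + 336 = 663.

663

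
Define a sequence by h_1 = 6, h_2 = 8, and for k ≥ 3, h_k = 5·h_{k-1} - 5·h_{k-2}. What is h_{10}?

Compute successive terms:
h_3 = 10;  h_4 = 10;  h_5 = 0;  h_6 = -50;  h_7 = -250;  h_8 = -1000;  h_9 = -3750;  h_{10} = -13750.

-13750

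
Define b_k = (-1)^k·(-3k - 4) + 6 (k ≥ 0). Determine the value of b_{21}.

73

(-1)^21 = -1; -3k - 4 at k=21 is -67; so b_{21} = 73.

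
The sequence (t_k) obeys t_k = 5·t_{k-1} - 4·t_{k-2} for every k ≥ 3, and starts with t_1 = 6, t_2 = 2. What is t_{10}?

-349518

Compute successive terms:
t_3 = -14; t_4 = -78; t_5 = -334; t_6 = -1358; t_7 = -5454; t_8 = -21838; t_9 = -87374; t_{10} = -349518.
(Characteristic roots are 4 and 1.)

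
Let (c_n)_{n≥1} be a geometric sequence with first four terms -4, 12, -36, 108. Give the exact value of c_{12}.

708588

Common ratio r = -3.
c_n = (-4)·(-3)^(n-1).
c_{12} = (-4)·(-3)^11 = 708588.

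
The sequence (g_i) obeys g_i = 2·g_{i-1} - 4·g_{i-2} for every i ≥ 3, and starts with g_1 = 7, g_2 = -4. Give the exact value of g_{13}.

Step forward from the initial values:
g_3 = -36, g_4 = -56, g_5 = 32, …, g_{10} = -3584, g_{11} = 2048, g_{12} = 18432, g_{13} = 28672.

28672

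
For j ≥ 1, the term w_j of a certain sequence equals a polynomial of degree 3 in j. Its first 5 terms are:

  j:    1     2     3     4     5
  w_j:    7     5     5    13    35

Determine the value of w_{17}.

3575

1st diffs: -2, 0, 8, 22.
2nd diffs: 2, 8, 14.
3rd diffs: 6, 6 (constant).
Newton forward-difference form: w_j = 7 + (-2)·C(j-1,1) + 2·C(j-1,2) + 6·C(j-1,3).
At j = 17: j-1 = 16, so w_{17} = 7 - 32 + 240 + 3360 = 3575.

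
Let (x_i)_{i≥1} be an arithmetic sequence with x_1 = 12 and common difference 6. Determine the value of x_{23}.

x_i = 12 + (i - 1)·6.
x_{23} = 12 + 22·6 = 144.

144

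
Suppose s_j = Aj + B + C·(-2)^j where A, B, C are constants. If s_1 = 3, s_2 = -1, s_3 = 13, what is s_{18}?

Write the equations: A + B - 2C = 3; 2A + B + 4C = -1; 3A + B - 8C = 13.
Subtracting the first from the second: A + 6C = -4.
Subtracting the second from the third: A - 12C = 14.
Solving: C = -1, A = 2, then B = -1.
Hence s_{18} = 2·18 + (-1) + (-1)·262144 = -262109.

-262109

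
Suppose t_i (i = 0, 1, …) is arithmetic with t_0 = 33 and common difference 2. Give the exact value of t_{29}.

t_i = 33 + (i - 0)·2.
t_{29} = 33 + 29·2 = 91.

91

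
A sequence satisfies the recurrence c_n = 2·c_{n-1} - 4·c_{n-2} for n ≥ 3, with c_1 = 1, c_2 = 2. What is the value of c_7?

Applying the relation repeatedly:
c_3 = 0;  c_4 = -8;  c_5 = -16;  c_6 = 0;  c_7 = 64.

64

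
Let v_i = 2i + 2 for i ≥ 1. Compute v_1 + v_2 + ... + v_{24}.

648

Over i = 1..24: Σi = 300.
Total = (2)·300 + (2)·24 = 648.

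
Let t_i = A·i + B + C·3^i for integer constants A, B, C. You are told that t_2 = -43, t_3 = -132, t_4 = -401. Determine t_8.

Plug in i = 2, 3, 4: 2A + B + 9C = -43; 3A + B + 27C = -132; 4A + B + 81C = -401.
Subtracting the first from the second: A + 18C = -89.
Subtracting the second from the third: A + 54C = -269.
Solving: C = -5, A = 1, then B = 0.
So t_i = 1·i + 0 + (-5)·3^i; at i=8 this is -32797.

-32797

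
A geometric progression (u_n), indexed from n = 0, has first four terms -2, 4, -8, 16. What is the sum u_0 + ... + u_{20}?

Common ratio r = -2.
u_n = (-2)·(-2)^(n-0).
S = (-2)·((-2)^21 - 1)/(-2 - 1) = (-2)·(-2097152 - 1)/(-3) = -1398102.

-1398102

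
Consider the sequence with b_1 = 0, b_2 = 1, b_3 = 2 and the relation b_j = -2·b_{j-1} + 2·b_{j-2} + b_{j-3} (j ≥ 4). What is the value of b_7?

b_4 = -2  b_5 = 9  b_6 = -20  b_7 = 56.

56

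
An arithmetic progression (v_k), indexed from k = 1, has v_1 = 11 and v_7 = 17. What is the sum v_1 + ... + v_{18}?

Common difference d = (17 - 11) / (7 - 1) = 1.
v_k = 11 + (k - 1)·1.
v_{18} = 28; S = 18·(11 + 28)/2 = 351.

351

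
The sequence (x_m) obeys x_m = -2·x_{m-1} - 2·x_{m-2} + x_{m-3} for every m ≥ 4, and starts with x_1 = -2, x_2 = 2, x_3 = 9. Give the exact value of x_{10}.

Step forward from the initial values:
x_4 = -24, x_5 = 32, x_6 = -7, x_7 = -74, x_8 = 194, x_9 = -247, x_{10} = 32.

32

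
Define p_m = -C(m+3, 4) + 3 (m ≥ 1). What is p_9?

-492

C(12, 4) = 495, so p_9 = -492.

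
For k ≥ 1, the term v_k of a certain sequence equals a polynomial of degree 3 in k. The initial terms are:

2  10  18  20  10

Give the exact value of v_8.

1st diffs: 8, 8, 2, -10.
2nd diffs: 0, -6, -12.
3rd diffs: -6, -6 (constant).
Newton forward-difference form: v_k = 2 + 8·C(k-1,1) + (-6)·C(k-1,3).
At k = 8: k-1 = 7, so v_8 = 2 + 56 - 210 = -152.

-152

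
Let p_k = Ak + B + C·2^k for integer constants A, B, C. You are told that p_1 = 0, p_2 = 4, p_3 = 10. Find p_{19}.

524322

Plug in k = 1, 2, 3: A + B + 2C = 0; 2A + B + 4C = 4; 3A + B + 8C = 10.
Subtracting the first from the second: A + 2C = 4.
Subtracting the second from the third: A + 4C = 6.
Solving: C = 1, A = 2, then B = -4.
Therefore p_{19} = 38 + (-4) + 1·524288 = 524322.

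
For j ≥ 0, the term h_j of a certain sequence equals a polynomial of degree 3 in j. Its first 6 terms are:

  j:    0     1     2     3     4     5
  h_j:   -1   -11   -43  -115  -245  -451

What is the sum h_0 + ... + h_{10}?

1st diffs: -10, -32, -72, -130, -206.
2nd diffs: -22, -40, -58, -76.
3rd diffs: -18, -18, -18 (constant).
So h_j = -3j^3 - 2j^2 - 5j - 1.
Continuing: …, -751, -1163, -1705, -2395, …, h_{10} = -3251.
Summing j = 0..10 (11 terms) gives -10131.

-10131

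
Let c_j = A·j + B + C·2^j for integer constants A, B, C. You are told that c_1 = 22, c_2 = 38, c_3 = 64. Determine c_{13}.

Plug in j = 1, 2, 3: A + B + 2C = 22; 2A + B + 4C = 38; 3A + B + 8C = 64.
Subtracting the first from the second: A + 2C = 16.
Subtracting the second from the third: A + 4C = 26.
Solving: C = 5, A = 6, then B = 6.
So c_j = 6·j + 6 + 5·2^j; at j=13 this is 41044.

41044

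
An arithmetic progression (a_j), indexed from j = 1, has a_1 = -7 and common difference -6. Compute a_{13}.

a_j = -7 + (j - 1)·(-6).
a_{13} = -7 + 12·(-6) = -79.

-79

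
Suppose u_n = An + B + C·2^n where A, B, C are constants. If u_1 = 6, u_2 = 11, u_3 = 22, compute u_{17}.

393200

Plug in n = 1, 2, 3: A + B + 2C = 6; 2A + B + 4C = 11; 3A + B + 8C = 22.
Subtracting the first from the second: A + 2C = 5.
Subtracting the second from the third: A + 4C = 11.
Solving: C = 3, A = -1, then B = 1.
So u_n = -1·n + 1 + 3·2^n; at n=17 this is 393200.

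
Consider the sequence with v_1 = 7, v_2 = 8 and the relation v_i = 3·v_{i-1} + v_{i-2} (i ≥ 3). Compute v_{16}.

v_3 = 31; v_4 = 101; v_5 = 334; …; v_{13} = 4728607; v_{14} = 15617528; v_{15} = 51581191; v_{16} = 170361101.

170361101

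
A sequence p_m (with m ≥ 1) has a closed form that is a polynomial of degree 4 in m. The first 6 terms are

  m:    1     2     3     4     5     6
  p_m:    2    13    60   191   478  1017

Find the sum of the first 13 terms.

1st diffs: 11, 47, 131, 287, 539.
2nd diffs: 36, 84, 156, 252.
3rd diffs: 48, 72, 96.
4th diffs: 24, 24 (constant).
Newton forward-difference form: p_m = 2 + 11·C(m-1,1) + 36·C(m-1,2) + 48·C(m-1,3) + 24·C(m-1,4).
Continuing: …, 1928, 3355, 5466, 8453, …, p_{13} = 24950.
Summing m = 1..13 (13 terms) gives 76388.

76388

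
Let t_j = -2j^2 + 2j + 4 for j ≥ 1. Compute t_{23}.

-1008

t_{23} = -2·23^2 + 2·23 + 4 = -1008.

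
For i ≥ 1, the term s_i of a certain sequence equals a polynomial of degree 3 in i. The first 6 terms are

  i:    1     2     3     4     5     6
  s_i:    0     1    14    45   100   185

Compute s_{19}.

1st diffs: 1, 13, 31, 55, 85.
2nd diffs: 12, 18, 24, 30.
3rd diffs: 6, 6, 6 (constant).
Newton forward-difference form: s_i = 1·C(i-1,1) + 12·C(i-1,2) + 6·C(i-1,3).
At i = 19: i-1 = 18, so s_{19} = 18 + 1836 + 4896 = 6750.

6750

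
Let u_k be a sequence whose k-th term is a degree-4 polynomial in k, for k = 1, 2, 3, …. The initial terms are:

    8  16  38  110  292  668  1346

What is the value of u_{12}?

1st diffs: 8, 22, 72, 182, 376, 678.
2nd diffs: 14, 50, 110, 194, 302.
3rd diffs: 36, 60, 84, 108.
4th diffs: 24, 24, 24 (constant).
Newton forward-difference form: u_k = 8 + 8·C(k-1,1) + 14·C(k-1,2) + 36·C(k-1,3) + 24·C(k-1,4).
At k = 12: k-1 = 11, so u_{12} = 8 + 88 + 770 + 5940 + 7920 = 14726.

14726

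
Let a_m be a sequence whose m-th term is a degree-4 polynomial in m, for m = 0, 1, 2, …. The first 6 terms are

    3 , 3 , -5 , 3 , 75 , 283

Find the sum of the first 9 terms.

5403

1st diffs: 0, -8, 8, 72, 208.
2nd diffs: -8, 16, 64, 136.
3rd diffs: 24, 48, 72.
4th diffs: 24, 24 (constant).
Newton forward-difference form: a_m = 3 + (-8)·C(m,2) + 24·C(m,3) + 24·C(m,4).
Continuing: 723, 1515, 2803.
Summing m = 0..8 (9 terms) gives 5403.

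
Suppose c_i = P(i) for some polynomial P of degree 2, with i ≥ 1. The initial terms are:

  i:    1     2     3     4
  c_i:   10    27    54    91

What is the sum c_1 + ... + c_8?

1116

1st diffs: 17, 27, 37.
2nd diffs: 10, 10 (constant).
Newton forward-difference form: c_i = 10 + 17·C(i-1,1) + 10·C(i-1,2).
Continuing: 138, 195, 262, 339.
Summing i = 1..8 (8 terms) gives 1116.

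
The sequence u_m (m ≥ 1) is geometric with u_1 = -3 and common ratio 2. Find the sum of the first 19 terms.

u_m = (-3)·2^(m-1).
S = (-3)·(2^19 - 1)/(2 - 1) = (-3)·(524288 - 1)/(1) = -1572861.

-1572861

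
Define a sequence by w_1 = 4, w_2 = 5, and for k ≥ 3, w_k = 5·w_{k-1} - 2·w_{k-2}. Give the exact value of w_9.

Iterate the recurrence:
w_3 = 17, w_4 = 75, w_5 = 341, w_6 = 1555, w_7 = 7093, w_8 = 32355, w_9 = 147589.

147589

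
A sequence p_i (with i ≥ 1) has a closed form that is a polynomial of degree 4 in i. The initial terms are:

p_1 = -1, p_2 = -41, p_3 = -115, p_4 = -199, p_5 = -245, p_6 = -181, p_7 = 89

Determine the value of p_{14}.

1st diffs: -40, -74, -84, -46, 64, 270.
2nd diffs: -34, -10, 38, 110, 206.
3rd diffs: 24, 48, 72, 96.
4th diffs: 24, 24, 24 (constant).
Newton forward-difference form: p_i = -1 + (-40)·C(i-1,1) + (-34)·C(i-1,2) + 24·C(i-1,3) + 24·C(i-1,4).
At i = 14: i-1 = 13, so p_{14} = -1 - 520 - 2652 + 6864 + 17160 = 20851.

20851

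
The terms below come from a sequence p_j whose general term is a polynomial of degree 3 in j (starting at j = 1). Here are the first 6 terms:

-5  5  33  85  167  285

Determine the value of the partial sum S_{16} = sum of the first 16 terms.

1st diffs: 10, 28, 52, 82, 118.
2nd diffs: 18, 24, 30, 36.
3rd diffs: 6, 6, 6 (constant).
Newton forward-difference form: p_j = -5 + 10·C(j-1,1) + 18·C(j-1,2) + 6·C(j-1,3).
Continuing: …, 445, 653, 915, 1237, …, p_{16} = 4765.
Summing j = 1..16 (16 terms) gives 22120.

22120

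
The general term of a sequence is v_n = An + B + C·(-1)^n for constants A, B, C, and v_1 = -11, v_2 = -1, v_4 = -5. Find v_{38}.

Plug in n = 1, 2, 4: A + B - C = -11; 2A + B + C = -1; 4A + B + C = -5.
Subtracting the first from the second: A + 2C = 10.
Subtracting the second from the third: 2A = -4.
Solving: C = 6, A = -2, then B = -3.
Therefore v_{38} = -76 + (-3) + 6·1 = -73.

-73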